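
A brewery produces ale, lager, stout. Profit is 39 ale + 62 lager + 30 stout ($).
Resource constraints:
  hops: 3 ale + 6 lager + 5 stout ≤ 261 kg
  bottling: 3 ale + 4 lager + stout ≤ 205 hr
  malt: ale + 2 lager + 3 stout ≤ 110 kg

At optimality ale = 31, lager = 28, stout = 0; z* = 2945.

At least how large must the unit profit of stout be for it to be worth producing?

At the optimum: hops uses 261 of 261 (binding); bottling uses 205 of 205 (binding); malt uses 87 of 110 (slack = 23).
Slack constraints have shadow price 0 (complementary slackness).
The binding rows give the dual system: 3·y_hops + 3·y_bottling = 39 and 6·y_hops + 4·y_bottling = 62.
This yields shadow prices y_hops = 5, y_bottling = 8.
stout enters the basis when its profit ≥ yᵀa₃ = 5·5 + 8·1 = 33.

33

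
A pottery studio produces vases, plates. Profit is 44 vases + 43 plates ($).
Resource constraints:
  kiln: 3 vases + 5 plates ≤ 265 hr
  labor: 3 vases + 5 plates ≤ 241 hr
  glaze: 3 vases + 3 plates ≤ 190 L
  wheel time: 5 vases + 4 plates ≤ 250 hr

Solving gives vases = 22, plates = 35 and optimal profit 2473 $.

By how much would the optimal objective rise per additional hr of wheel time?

At the optimum: kiln uses 241 of 265 (slack = 24); labor uses 241 of 241 (binding); glaze uses 171 of 190 (slack = 19); wheel time uses 250 of 250 (binding).
By complementary slackness, y = 0 for the non-binding constraints.
From A_Bᵀ y = c: 3·y_labor + 5·y_wheel time = 44; 5·y_labor + 4·y_wheel time = 43.
Solving: y_labor = 3, y_wheel time = 7.
Shadow price of wheel time = 7.

7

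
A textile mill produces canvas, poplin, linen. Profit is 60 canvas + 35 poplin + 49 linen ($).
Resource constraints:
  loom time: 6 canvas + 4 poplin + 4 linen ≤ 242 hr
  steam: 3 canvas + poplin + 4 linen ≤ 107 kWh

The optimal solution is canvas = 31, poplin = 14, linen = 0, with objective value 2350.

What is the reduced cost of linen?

-1

Check each constraint at x*: loom time 242/242 (tight); steam 107/107 (tight).
From A_Bᵀ y = c: 6·y_loom time + 3·y_steam = 60; 4·y_loom time + 1·y_steam = 35.
Solving: y_loom time = 7.5, y_steam = 5.
Reduced cost of linen: c₃ − yᵀa₃ = 49 − (7.5·4 + 5·4) = 49 − 50 = -1.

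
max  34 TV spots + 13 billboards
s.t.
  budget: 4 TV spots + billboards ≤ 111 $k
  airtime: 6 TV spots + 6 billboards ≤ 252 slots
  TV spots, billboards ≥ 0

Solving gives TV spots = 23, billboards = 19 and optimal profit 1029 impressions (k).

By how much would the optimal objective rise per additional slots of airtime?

1

Check each constraint at x*: budget 111/111 (tight); airtime 252/252 (tight).
The binding rows give the dual system: 4·y_budget + 6·y_airtime = 34 and 1·y_budget + 6·y_airtime = 13.
Solving: y_budget = 7, y_airtime = 1.
Shadow price of airtime = 1.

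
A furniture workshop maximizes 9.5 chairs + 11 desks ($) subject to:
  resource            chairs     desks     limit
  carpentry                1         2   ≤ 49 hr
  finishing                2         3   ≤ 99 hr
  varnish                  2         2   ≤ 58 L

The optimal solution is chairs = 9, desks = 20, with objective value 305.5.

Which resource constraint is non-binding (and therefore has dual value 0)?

finishing

carpentry: 49/49 (binding)
finishing: 78/99 (slack 21)
varnish: 58/58 (binding)
By complementary slackness, a constraint with positive slack has shadow price 0 → finishing.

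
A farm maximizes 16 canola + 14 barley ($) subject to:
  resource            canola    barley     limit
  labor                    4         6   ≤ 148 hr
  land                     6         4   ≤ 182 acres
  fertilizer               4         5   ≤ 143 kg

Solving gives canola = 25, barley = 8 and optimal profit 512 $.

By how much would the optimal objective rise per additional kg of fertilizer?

At the optimum: labor uses 148 of 148 (binding); land uses 182 of 182 (binding); fertilizer uses 140 of 143 (slack = 3).
Since fertilizer is not tight, its dual is 0.
Dual feasibility on the basic columns requires 4·y_labor + 6·y_land = 16, 6·y_labor + 4·y_land = 14.
→ y_labor = 1 and y_land = 2.
Shadow price of fertilizer = 0.

0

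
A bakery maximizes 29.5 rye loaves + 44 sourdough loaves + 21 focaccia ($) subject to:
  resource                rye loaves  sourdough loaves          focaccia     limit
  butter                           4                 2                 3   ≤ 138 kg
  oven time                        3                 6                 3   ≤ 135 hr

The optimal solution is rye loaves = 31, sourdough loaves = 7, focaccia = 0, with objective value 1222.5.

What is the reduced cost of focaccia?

-6

Check each constraint at x*: butter 138/138 (tight); oven time 135/135 (tight).
The binding rows give the dual system: 4·y_butter + 3·y_oven time = 29.5 and 2·y_butter + 6·y_oven time = 44.
This yields shadow prices y_butter = 2.5, y_oven time = 6.5.
Reduced cost of focaccia: c₃ − yᵀa₃ = 21 − (2.5·3 + 6.5·3) = 21 − 27 = -6.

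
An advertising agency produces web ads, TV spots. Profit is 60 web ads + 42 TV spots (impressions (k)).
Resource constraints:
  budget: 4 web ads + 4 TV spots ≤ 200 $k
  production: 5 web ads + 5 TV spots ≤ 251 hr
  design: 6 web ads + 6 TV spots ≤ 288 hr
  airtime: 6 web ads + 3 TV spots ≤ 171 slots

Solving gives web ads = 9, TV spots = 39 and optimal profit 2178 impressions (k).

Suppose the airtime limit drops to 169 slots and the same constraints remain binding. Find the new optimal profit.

Check each constraint at x*: budget 192/200 (slack 8); production 240/251 (slack 11); design 288/288 (tight); airtime 171/171 (tight).
Since budget, production are not tight, their duals are 0.
Dual feasibility on the basic columns requires 6·y_design + 6·y_airtime = 60, 6·y_design + 3·y_airtime = 42.
→ y_design = 4 and y_airtime = 6.
Δz = y_airtime·Δb = 6 × (-2) = -12, so new z* = 2178 − 12 = 2166.

2166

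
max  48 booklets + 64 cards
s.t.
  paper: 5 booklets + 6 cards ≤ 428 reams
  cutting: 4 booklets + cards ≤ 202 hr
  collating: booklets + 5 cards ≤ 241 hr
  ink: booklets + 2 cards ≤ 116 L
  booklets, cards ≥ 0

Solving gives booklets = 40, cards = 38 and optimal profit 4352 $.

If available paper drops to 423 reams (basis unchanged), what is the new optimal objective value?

At the optimum: paper uses 428 of 428 (binding); cutting uses 198 of 202 (slack = 4); collating uses 230 of 241 (slack = 11); ink uses 116 of 116 (binding).
Since cutting, collating are not tight, their duals are 0.
The binding rows give the dual system: 5·y_paper + 1·y_ink = 48 and 6·y_paper + 2·y_ink = 64.
Solving: y_paper = 8, y_ink = 8.
Δz = y_paper·Δb = 8 × (-5) = -40, so new z* = 4352 − 40 = 4312.

4312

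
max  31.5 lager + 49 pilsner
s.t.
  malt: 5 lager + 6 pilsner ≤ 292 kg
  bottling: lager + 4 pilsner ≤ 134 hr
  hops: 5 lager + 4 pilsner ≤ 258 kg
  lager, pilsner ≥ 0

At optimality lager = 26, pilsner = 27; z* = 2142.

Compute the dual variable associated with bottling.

4

At the optimum: malt uses 292 of 292 (binding); bottling uses 134 of 134 (binding); hops uses 238 of 258 (slack = 20).
Since hops is not tight, its dual is 0.
Dual feasibility on the basic columns requires 5·y_malt + 1·y_bottling = 31.5, 6·y_malt + 4·y_bottling = 49.
→ y_malt = 5.5 and y_bottling = 4.
Shadow price of bottling = 4.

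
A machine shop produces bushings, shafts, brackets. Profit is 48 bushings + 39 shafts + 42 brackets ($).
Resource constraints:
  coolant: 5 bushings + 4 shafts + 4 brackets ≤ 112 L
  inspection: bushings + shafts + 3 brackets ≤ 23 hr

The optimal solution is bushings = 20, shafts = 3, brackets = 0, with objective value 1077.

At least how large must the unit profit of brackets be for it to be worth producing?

Both coolant and inspection are binding at x*.
Dual feasibility on the basic columns requires 5·y_coolant + 1·y_inspection = 48, 4·y_coolant + 1·y_inspection = 39.
This yields shadow prices y_coolant = 9, y_inspection = 3.
brackets enters the basis when its profit ≥ yᵀa₃ = 9·4 + 3·3 = 45.

45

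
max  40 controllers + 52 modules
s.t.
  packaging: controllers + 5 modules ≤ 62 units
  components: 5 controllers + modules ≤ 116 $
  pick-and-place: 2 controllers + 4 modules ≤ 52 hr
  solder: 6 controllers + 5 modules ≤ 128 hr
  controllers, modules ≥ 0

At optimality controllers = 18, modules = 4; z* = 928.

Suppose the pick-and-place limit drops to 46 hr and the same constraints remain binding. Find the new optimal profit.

880

Check each constraint at x*: packaging 38/62 (slack 24); components 94/116 (slack 22); pick-and-place 52/52 (tight); solder 128/128 (tight).
Since packaging, components are not tight, their duals are 0.
The binding rows give the dual system: 2·y_pick-and-place + 6·y_solder = 40 and 4·y_pick-and-place + 5·y_solder = 52.
Solving: y_pick-and-place = 8, y_solder = 4.
Δz = y_pick-and-place·Δb = 8 × (-6) = -48, so new z* = 928 − 48 = 880.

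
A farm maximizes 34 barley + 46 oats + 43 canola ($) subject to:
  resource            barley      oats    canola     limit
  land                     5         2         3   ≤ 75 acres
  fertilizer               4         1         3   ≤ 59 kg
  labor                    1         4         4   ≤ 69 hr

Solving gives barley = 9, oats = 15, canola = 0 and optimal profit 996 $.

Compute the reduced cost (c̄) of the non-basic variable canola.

At the optimum: land uses 75 of 75 (binding); fertilizer uses 51 of 59 (slack = 8); labor uses 69 of 69 (binding).
Slack constraints have shadow price 0 (complementary slackness).
The binding rows give the dual system: 5·y_land + 1·y_labor = 34 and 2·y_land + 4·y_labor = 46.
Solving: y_land = 5, y_labor = 9.
Reduced cost of canola: c₃ − yᵀa₃ = 43 − (5·3 + 9·4) = 43 − 51 = -8.

-8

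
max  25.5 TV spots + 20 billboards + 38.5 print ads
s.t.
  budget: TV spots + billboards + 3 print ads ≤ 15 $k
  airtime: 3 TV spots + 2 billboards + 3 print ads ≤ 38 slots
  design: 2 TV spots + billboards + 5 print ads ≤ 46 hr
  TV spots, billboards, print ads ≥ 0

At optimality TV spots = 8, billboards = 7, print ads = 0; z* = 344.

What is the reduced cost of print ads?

Binding: budget and airtime. Non-binding: design (23 unused).
Since design is not tight, its dual is 0.
From A_Bᵀ y = c: 1·y_budget + 3·y_airtime = 25.5; 1·y_budget + 2·y_airtime = 20.
This yields shadow prices y_budget = 9, y_airtime = 5.5.
Reduced cost of print ads: c₃ − yᵀa₃ = 38.5 − (9·3 + 5.5·3) = 38.5 − 43.5 = -5.

-5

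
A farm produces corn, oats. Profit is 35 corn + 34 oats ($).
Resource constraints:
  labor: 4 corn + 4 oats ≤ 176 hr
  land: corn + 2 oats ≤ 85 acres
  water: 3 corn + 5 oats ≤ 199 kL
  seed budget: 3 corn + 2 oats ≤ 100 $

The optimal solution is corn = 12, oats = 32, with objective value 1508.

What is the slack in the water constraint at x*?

water used = 3·12 + 5·32 = 196; slack = 199 − 196 = 3.

3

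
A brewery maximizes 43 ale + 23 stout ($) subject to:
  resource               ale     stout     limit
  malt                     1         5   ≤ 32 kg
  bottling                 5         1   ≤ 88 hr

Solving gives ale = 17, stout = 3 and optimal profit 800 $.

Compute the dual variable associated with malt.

Both malt and bottling are binding at x*.
Dual feasibility on the basic columns requires 1·y_malt + 5·y_bottling = 43, 5·y_malt + 1·y_bottling = 23.
→ y_malt = 3 and y_bottling = 8.
Shadow price of malt = 3.

3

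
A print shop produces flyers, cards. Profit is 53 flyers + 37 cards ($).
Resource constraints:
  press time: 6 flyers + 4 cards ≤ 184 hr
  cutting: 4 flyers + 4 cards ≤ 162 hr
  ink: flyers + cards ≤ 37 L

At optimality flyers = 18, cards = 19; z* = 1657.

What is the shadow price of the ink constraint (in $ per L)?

At the optimum: press time uses 184 of 184 (binding); cutting uses 148 of 162 (slack = 14); ink uses 37 of 37 (binding).
Since cutting is not tight, its dual is 0.
Dual feasibility on the basic columns requires 6·y_press time + 1·y_ink = 53, 4·y_press time + 1·y_ink = 37.
→ y_press time = 8 and y_ink = 5.
Shadow price of ink = 5.

5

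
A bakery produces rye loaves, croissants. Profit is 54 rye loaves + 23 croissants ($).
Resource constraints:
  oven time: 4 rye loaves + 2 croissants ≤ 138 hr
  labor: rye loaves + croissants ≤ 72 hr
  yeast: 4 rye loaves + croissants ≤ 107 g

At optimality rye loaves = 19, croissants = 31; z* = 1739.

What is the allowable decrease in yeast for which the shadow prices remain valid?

38

Binding constraints: oven time, yeast. The basis is B = [[4,2],[4,1]] with det -4.
Per unit decrease in yeast, x* moves by d = (-0.5, 1).
The basis stays optimal until rye loaves reaches 0; allowable decrease = 38 g.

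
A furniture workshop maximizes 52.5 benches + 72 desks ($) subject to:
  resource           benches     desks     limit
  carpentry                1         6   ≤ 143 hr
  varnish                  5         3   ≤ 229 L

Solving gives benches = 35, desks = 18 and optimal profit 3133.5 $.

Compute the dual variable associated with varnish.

9

At the optimum: carpentry uses 143 of 143 (binding); varnish uses 229 of 229 (binding).
The binding rows give the dual system: 1·y_carpentry + 5·y_varnish = 52.5 and 6·y_carpentry + 3·y_varnish = 72.
Solving: y_carpentry = 7.5, y_varnish = 9.
Shadow price of varnish = 9.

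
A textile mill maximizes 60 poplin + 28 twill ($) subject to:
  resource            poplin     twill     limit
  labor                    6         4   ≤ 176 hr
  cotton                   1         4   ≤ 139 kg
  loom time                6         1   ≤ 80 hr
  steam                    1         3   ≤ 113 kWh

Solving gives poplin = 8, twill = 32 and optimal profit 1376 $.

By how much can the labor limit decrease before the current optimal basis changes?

96

Binding constraints: labor, loom time. The basis is B = [[6,4],[6,1]] with det -18.
Per unit decrease in labor, x* moves by d = (0.0556, -0.3333).
The basis stays optimal until twill reaches 0; allowable decrease = 96 hr.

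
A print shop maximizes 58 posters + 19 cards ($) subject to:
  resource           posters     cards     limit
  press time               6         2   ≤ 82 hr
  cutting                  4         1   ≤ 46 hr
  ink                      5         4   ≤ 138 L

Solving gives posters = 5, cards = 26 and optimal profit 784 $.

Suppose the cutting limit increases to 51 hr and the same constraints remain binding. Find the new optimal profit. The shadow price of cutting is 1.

789

Δb = 5, so new z* = 784 + (1)·(5) = 784 + 5 = 789.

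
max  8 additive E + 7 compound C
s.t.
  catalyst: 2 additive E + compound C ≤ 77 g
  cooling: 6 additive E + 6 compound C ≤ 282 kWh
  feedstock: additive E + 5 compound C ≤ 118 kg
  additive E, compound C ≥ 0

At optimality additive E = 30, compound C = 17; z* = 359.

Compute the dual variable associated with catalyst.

Binding: catalyst and cooling. Non-binding: feedstock (3 unused).
Slack constraints have shadow price 0 (complementary slackness).
Dual feasibility on the basic columns requires 2·y_catalyst + 6·y_cooling = 8, 1·y_catalyst + 6·y_cooling = 7.
→ y_catalyst = 1 and y_cooling = 1.
Shadow price of catalyst = 1.

1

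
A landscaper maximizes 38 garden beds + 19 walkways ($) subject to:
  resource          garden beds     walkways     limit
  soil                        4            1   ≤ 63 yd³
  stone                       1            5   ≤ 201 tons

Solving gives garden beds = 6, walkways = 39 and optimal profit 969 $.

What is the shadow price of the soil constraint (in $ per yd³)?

Check each constraint at x*: soil 63/63 (tight); stone 201/201 (tight).
The binding rows give the dual system: 4·y_soil + 1·y_stone = 38 and 1·y_soil + 5·y_stone = 19.
Solving: y_soil = 9, y_stone = 2.
Shadow price of soil = 9.

9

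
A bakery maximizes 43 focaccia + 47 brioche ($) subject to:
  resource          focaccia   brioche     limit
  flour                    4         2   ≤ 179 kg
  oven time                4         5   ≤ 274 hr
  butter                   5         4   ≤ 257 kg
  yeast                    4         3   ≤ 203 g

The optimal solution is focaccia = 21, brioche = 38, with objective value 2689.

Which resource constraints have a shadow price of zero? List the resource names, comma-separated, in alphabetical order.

flour, yeast

flour: 160/179 (slack 19)
oven time: 274/274 (binding)
butter: 257/257 (binding)
yeast: 198/203 (slack 5)
By complementary slackness, a constraint with positive slack has shadow price 0 → flour, yeast.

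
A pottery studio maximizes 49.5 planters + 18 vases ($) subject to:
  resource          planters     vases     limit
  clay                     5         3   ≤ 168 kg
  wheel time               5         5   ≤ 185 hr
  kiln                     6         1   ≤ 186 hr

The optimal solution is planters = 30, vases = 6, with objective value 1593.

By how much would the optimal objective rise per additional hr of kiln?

At the optimum: clay uses 168 of 168 (binding); wheel time uses 180 of 185 (slack = 5); kiln uses 186 of 186 (binding).
By complementary slackness, y = 0 for the non-binding constraint.
Dual feasibility on the basic columns requires 5·y_clay + 6·y_kiln = 49.5, 3·y_clay + 1·y_kiln = 18.
→ y_clay = 4.5 and y_kiln = 4.5.
Shadow price of kiln = 4.5.

4.5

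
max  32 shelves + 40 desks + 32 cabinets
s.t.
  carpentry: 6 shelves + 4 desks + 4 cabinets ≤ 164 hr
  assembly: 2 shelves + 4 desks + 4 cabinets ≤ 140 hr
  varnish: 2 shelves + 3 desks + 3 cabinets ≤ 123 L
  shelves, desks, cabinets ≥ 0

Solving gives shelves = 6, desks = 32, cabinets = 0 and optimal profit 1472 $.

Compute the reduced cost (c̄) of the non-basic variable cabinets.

Check each constraint at x*: carpentry 164/164 (tight); assembly 140/140 (tight); varnish 108/123 (slack 15).
By complementary slackness, y = 0 for the non-binding constraint.
The binding rows give the dual system: 6·y_carpentry + 2·y_assembly = 32 and 4·y_carpentry + 4·y_assembly = 40.
→ y_carpentry = 3 and y_assembly = 7.
Reduced cost of cabinets: c₃ − yᵀa₃ = 32 − (3·4 + 7·4) = 32 − 40 = -8.

-8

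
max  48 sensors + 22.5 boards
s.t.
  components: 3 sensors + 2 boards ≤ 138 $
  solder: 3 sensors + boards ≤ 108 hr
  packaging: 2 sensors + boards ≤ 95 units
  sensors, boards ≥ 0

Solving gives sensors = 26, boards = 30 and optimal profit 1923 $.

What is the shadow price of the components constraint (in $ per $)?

6.5

At the optimum: components uses 138 of 138 (binding); solder uses 108 of 108 (binding); packaging uses 82 of 95 (slack = 13).
By complementary slackness, y = 0 for the non-binding constraint.
Dual feasibility on the basic columns requires 3·y_components + 3·y_solder = 48, 2·y_components + 1·y_solder = 22.5.
→ y_components = 6.5 and y_solder = 9.5.
Shadow price of components = 6.5.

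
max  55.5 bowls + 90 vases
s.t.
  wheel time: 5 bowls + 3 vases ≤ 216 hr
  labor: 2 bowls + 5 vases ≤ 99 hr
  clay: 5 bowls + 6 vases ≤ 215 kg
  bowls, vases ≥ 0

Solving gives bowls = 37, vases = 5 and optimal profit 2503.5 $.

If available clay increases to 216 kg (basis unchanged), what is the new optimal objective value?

Check each constraint at x*: wheel time 200/216 (slack 16); labor 99/99 (tight); clay 215/215 (tight).
Slack constraints have shadow price 0 (complementary slackness).
From A_Bᵀ y = c: 2·y_labor + 5·y_clay = 55.5; 5·y_labor + 6·y_clay = 90.
Solving: y_labor = 9, y_clay = 7.5.
Δz = y_clay·Δb = 7.5 × (1) = 7.5, so new z* = 2503.5 + 7.5 = 2511.

2511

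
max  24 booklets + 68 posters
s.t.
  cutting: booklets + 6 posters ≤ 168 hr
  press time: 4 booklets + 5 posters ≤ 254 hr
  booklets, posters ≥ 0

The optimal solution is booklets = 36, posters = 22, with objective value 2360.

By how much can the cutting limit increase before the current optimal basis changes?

Binding constraints: cutting, press time. The basis is B = [[1,6],[4,5]] with det -19.
Per unit increase in cutting, x* moves by d = (-0.2632, 0.2105).
The basis stays optimal until booklets reaches 0; allowable increase = 136.8 hr.

136.8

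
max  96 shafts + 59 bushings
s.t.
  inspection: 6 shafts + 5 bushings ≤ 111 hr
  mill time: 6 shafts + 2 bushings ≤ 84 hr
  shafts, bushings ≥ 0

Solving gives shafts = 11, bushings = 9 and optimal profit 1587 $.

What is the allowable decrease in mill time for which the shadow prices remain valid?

Binding constraints: inspection, mill time. The basis is B = [[6,5],[6,2]] with det -18.
Per unit decrease in mill time, x* moves by d = (-0.2778, 0.3333).
The basis stays optimal until shafts reaches 0; allowable decrease = 39.6 hr.

39.6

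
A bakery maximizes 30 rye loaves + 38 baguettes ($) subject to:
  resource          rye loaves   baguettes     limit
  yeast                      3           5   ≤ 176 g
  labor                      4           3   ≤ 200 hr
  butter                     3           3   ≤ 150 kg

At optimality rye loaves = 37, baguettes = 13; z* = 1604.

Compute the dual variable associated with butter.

6

Check each constraint at x*: yeast 176/176 (tight); labor 187/200 (slack 13); butter 150/150 (tight).
Slack constraints have shadow price 0 (complementary slackness).
Dual feasibility on the basic columns requires 3·y_yeast + 3·y_butter = 30, 5·y_yeast + 3·y_butter = 38.
Solving: y_yeast = 4, y_butter = 6.
Shadow price of butter = 6.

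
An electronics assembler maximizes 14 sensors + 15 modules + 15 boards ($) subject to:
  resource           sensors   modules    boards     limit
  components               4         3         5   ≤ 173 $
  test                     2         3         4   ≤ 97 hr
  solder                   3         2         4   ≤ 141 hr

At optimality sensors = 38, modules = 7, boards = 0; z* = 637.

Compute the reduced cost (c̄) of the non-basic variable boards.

Binding: components and test. Non-binding: solder (13 unused).
Since solder is not tight, its dual is 0.
The binding rows give the dual system: 4·y_components + 2·y_test = 14 and 3·y_components + 3·y_test = 15.
Solving: y_components = 2, y_test = 3.
Reduced cost of boards: c₃ − yᵀa₃ = 15 − (2·5 + 3·4) = 15 − 22 = -7.

-7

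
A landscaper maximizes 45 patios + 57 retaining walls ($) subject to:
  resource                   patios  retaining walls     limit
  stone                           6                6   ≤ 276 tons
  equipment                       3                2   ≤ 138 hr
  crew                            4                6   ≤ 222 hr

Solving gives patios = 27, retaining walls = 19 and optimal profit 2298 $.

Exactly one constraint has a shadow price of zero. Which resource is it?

stone: 276/276 (binding)
equipment: 119/138 (slack 19)
crew: 222/222 (binding)
By complementary slackness, a constraint with positive slack has shadow price 0 → equipment.

equipment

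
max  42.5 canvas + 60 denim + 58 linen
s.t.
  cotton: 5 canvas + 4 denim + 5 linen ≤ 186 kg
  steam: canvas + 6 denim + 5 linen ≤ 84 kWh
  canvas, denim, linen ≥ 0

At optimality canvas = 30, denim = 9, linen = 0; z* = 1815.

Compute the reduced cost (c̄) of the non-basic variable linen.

Check each constraint at x*: cotton 186/186 (tight); steam 84/84 (tight).
Dual feasibility on the basic columns requires 5·y_cotton + 1·y_steam = 42.5, 4·y_cotton + 6·y_steam = 60.
Solving: y_cotton = 7.5, y_steam = 5.
Reduced cost of linen: c₃ − yᵀa₃ = 58 − (7.5·5 + 5·5) = 58 − 62.5 = -4.5.

-4.5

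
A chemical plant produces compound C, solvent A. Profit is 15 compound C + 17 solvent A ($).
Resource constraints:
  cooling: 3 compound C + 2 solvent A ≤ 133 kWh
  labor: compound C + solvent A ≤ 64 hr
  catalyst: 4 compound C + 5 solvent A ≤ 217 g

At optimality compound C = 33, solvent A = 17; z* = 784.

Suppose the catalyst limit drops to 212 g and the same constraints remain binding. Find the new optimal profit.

769

Check each constraint at x*: cooling 133/133 (tight); labor 50/64 (slack 14); catalyst 217/217 (tight).
Since labor is not tight, its dual is 0.
Dual feasibility on the basic columns requires 3·y_cooling + 4·y_catalyst = 15, 2·y_cooling + 5·y_catalyst = 17.
→ y_cooling = 1 and y_catalyst = 3.
Δz = y_catalyst·Δb = 3 × (-5) = -15, so new z* = 784 − 15 = 769.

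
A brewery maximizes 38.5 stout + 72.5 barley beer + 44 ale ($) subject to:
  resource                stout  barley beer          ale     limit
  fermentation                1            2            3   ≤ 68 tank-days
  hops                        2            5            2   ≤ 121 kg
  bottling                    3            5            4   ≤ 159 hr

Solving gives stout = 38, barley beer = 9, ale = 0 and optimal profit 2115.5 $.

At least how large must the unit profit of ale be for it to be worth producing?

Binding: hops and bottling. Non-binding: fermentation (12 unused).
By complementary slackness, y = 0 for the non-binding constraint.
The binding rows give the dual system: 2·y_hops + 3·y_bottling = 38.5 and 5·y_hops + 5·y_bottling = 72.5.
Solving: y_hops = 5, y_bottling = 9.5.
ale enters the basis when its profit ≥ yᵀa₃ = 5·2 + 9.5·4 = 48.

48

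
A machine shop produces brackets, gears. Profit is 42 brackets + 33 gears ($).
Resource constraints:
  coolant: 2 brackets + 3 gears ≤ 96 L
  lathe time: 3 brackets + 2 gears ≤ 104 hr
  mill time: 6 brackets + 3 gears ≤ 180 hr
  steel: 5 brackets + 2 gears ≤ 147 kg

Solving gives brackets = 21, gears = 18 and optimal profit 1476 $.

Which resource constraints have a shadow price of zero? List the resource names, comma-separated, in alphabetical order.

lathe time, steel

coolant: 96/96 (binding)
lathe time: 99/104 (slack 5)
mill time: 180/180 (binding)
steel: 141/147 (slack 6)
By complementary slackness, a constraint with positive slack has shadow price 0 → lathe time, steel.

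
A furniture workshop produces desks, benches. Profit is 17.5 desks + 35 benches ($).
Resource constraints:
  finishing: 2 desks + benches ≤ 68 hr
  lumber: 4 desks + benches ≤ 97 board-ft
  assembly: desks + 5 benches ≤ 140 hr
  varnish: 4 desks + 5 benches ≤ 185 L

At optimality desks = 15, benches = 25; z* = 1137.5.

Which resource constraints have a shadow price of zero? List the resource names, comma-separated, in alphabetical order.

finishing, lumber

finishing: 55/68 (slack 13)
lumber: 85/97 (slack 12)
assembly: 140/140 (binding)
varnish: 185/185 (binding)
By complementary slackness, a constraint with positive slack has shadow price 0 → finishing, lumber.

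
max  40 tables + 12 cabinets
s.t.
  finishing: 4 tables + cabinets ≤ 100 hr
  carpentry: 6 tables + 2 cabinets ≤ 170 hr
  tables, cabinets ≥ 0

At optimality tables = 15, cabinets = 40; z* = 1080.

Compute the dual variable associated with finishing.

4

Both finishing and carpentry are binding at x*.
The binding rows give the dual system: 4·y_finishing + 6·y_carpentry = 40 and 1·y_finishing + 2·y_carpentry = 12.
Solving: y_finishing = 4, y_carpentry = 4.
Shadow price of finishing = 4.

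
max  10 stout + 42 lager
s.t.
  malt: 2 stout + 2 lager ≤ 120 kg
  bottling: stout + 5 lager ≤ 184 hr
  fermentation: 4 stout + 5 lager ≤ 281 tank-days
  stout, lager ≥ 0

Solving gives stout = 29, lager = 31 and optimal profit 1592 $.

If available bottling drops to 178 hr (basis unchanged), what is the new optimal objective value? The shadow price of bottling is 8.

Δb = -6, so new z* = 1592 + (8)·(-6) = 1592 − 48 = 1544.

1544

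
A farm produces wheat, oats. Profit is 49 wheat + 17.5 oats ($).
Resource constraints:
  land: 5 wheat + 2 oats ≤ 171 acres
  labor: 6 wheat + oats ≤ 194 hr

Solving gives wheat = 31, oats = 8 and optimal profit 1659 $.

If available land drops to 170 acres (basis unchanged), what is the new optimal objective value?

Both land and labor are binding at x*.
From A_Bᵀ y = c: 5·y_land + 6·y_labor = 49; 2·y_land + 1·y_labor = 17.5.
This yields shadow prices y_land = 8, y_labor = 1.5.
Δz = y_land·Δb = 8 × (-1) = -8, so new z* = 1659 − 8 = 1651.

1651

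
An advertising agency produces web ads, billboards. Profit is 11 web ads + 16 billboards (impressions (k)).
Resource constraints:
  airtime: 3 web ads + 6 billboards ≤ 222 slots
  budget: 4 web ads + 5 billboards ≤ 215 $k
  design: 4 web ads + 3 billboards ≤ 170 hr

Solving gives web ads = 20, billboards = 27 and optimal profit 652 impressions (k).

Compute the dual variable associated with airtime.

Binding: airtime and budget. Non-binding: design (9 unused).
Since design is not tight, its dual is 0.
From A_Bᵀ y = c: 3·y_airtime + 4·y_budget = 11; 6·y_airtime + 5·y_budget = 16.
→ y_airtime = 1 and y_budget = 2.
Shadow price of airtime = 1.

1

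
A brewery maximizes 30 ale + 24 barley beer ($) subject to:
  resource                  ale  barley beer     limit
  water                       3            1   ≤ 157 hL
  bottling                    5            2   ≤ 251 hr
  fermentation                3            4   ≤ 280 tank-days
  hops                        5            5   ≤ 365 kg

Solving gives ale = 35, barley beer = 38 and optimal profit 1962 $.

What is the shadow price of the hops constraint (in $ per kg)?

4

At the optimum: water uses 143 of 157 (slack = 14); bottling uses 251 of 251 (binding); fermentation uses 257 of 280 (slack = 23); hops uses 365 of 365 (binding).
By complementary slackness, y = 0 for the non-binding constraints.
From A_Bᵀ y = c: 5·y_bottling + 5·y_hops = 30; 2·y_bottling + 5·y_hops = 24.
This yields shadow prices y_bottling = 2, y_hops = 4.
Shadow price of hops = 4.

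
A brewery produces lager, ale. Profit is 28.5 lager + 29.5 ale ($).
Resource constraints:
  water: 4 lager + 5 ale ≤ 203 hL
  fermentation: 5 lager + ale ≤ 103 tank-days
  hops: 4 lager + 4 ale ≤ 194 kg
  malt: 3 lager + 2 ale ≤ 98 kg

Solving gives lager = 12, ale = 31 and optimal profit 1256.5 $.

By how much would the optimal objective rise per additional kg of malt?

Binding: water and malt. Non-binding: fermentation (12 unused), hops (22 unused).
Since fermentation, hops are not tight, their duals are 0.
Dual feasibility on the basic columns requires 4·y_water + 3·y_malt = 28.5, 5·y_water + 2·y_malt = 29.5.
→ y_water = 4.5 and y_malt = 3.5.
Shadow price of malt = 3.5.

3.5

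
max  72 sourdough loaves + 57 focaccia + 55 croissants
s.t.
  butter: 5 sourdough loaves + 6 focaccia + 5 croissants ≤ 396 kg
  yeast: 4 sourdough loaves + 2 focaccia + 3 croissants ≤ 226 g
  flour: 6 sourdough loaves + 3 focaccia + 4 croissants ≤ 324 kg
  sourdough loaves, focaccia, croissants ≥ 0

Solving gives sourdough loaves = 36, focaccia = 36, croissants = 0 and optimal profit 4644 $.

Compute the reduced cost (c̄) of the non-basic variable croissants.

-3

Check each constraint at x*: butter 396/396 (tight); yeast 216/226 (slack 10); flour 324/324 (tight).
Since yeast is not tight, its dual is 0.
From A_Bᵀ y = c: 5·y_butter + 6·y_flour = 72; 6·y_butter + 3·y_flour = 57.
This yields shadow prices y_butter = 6, y_flour = 7.
Reduced cost of croissants: c₃ − yᵀa₃ = 55 − (6·5 + 7·4) = 55 − 58 = -3.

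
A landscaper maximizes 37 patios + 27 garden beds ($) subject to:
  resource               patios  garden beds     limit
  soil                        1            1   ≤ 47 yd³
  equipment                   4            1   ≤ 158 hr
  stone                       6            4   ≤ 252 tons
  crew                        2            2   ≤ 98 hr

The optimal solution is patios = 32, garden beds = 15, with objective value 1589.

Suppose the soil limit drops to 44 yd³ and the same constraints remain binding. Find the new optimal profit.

Check each constraint at x*: soil 47/47 (tight); equipment 143/158 (slack 15); stone 252/252 (tight); crew 94/98 (slack 4).
By complementary slackness, y = 0 for the non-binding constraints.
Dual feasibility on the basic columns requires 1·y_soil + 6·y_stone = 37, 1·y_soil + 4·y_stone = 27.
→ y_soil = 7 and y_stone = 5.
Δz = y_soil·Δb = 7 × (-3) = -21, so new z* = 1589 − 21 = 1568.

1568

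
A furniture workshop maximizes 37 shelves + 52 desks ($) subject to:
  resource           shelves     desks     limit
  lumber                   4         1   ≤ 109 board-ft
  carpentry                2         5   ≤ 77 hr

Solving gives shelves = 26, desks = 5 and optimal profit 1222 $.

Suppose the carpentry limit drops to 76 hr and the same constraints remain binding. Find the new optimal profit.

1212.5

Both lumber and carpentry are binding at x*.
Dual feasibility on the basic columns requires 4·y_lumber + 2·y_carpentry = 37, 1·y_lumber + 5·y_carpentry = 52.
This yields shadow prices y_lumber = 4.5, y_carpentry = 9.5.
Δz = y_carpentry·Δb = 9.5 × (-1) = -9.5, so new z* = 1222 − 9.5 = 1212.5.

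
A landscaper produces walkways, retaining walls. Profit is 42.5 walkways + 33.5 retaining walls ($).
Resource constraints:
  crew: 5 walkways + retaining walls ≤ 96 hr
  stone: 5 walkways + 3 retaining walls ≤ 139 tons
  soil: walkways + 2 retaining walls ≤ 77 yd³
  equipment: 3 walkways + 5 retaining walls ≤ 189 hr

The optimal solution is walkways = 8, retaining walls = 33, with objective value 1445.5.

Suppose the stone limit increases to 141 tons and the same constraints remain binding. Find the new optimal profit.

1459.5

Check each constraint at x*: crew 73/96 (slack 23); stone 139/139 (tight); soil 74/77 (slack 3); equipment 189/189 (tight).
By complementary slackness, y = 0 for the non-binding constraints.
The binding rows give the dual system: 5·y_stone + 3·y_equipment = 42.5 and 3·y_stone + 5·y_equipment = 33.5.
Solving: y_stone = 7, y_equipment = 2.5.
Δz = y_stone·Δb = 7 × (2) = 14, so new z* = 1445.5 + 14 = 1459.5.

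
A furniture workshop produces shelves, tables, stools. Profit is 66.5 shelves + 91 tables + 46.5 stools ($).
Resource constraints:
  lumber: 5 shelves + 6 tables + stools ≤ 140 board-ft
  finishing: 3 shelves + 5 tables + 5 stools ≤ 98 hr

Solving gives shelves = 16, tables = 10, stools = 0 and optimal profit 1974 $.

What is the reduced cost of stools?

-2

Check each constraint at x*: lumber 140/140 (tight); finishing 98/98 (tight).
Dual feasibility on the basic columns requires 5·y_lumber + 3·y_finishing = 66.5, 6·y_lumber + 5·y_finishing = 91.
→ y_lumber = 8.5 and y_finishing = 8.
Reduced cost of stools: c₃ − yᵀa₃ = 46.5 − (8.5·1 + 8·5) = 46.5 − 48.5 = -2.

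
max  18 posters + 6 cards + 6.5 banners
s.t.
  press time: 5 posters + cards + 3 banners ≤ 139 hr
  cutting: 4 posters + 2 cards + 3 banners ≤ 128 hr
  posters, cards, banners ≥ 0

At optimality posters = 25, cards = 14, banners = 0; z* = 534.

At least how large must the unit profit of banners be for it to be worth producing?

12

Both press time and cutting are binding at x*.
From A_Bᵀ y = c: 5·y_press time + 4·y_cutting = 18; 1·y_press time + 2·y_cutting = 6.
→ y_press time = 2 and y_cutting = 2.
banners enters the basis when its profit ≥ yᵀa₃ = 2·3 + 2·3 = 12.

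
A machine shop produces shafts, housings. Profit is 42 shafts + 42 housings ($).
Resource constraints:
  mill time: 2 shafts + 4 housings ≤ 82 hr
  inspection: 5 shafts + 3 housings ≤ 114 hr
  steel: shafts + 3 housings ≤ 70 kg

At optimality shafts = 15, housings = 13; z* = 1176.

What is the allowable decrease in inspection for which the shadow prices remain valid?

52.5

Binding constraints: mill time, inspection. The basis is B = [[2,4],[5,3]] with det -14.
Per unit decrease in inspection, x* moves by d = (-0.2857, 0.1429).
The basis stays optimal until shafts reaches 0; allowable decrease = 52.5 hr.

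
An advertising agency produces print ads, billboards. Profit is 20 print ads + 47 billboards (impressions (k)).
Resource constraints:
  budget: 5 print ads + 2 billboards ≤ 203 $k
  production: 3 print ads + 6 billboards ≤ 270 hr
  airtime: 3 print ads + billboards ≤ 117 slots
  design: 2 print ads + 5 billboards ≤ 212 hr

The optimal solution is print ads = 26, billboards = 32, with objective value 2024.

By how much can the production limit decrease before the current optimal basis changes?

Binding constraints: production, design. The basis is B = [[3,6],[2,5]] with det 3.
Per unit decrease in production, x* moves by d = (-1.6667, 0.6667).
The basis stays optimal until print ads reaches 0; allowable decrease = 15.6 hr.

15.6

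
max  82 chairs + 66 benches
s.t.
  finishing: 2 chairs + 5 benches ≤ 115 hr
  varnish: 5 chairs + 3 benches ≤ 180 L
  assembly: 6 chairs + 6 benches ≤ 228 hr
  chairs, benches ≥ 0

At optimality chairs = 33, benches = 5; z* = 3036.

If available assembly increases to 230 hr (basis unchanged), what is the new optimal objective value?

3050

Check each constraint at x*: finishing 91/115 (slack 24); varnish 180/180 (tight); assembly 228/228 (tight).
Slack constraints have shadow price 0 (complementary slackness).
Dual feasibility on the basic columns requires 5·y_varnish + 6·y_assembly = 82, 3·y_varnish + 6·y_assembly = 66.
Solving: y_varnish = 8, y_assembly = 7.
Δz = y_assembly·Δb = 7 × (2) = 14, so new z* = 3036 + 14 = 3050.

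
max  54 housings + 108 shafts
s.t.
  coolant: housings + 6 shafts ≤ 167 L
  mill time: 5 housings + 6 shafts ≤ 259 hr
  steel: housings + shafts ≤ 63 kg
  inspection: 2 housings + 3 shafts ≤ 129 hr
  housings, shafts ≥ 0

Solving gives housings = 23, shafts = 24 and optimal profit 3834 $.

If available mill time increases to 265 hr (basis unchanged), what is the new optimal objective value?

Binding: coolant and mill time. Non-binding: steel (16 unused), inspection (11 unused).
Since steel, inspection are not tight, their duals are 0.
The binding rows give the dual system: 1·y_coolant + 5·y_mill time = 54 and 6·y_coolant + 6·y_mill time = 108.
Solving: y_coolant = 9, y_mill time = 9.
Δz = y_mill time·Δb = 9 × (6) = 54, so new z* = 3834 + 54 = 3888.

3888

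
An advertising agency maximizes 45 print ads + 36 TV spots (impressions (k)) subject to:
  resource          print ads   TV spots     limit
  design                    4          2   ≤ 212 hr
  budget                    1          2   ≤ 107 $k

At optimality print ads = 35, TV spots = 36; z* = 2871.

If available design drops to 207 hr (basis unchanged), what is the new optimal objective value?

Both design and budget are binding at x*.
From A_Bᵀ y = c: 4·y_design + 1·y_budget = 45; 2·y_design + 2·y_budget = 36.
Solving: y_design = 9, y_budget = 9.
Δz = y_design·Δb = 9 × (-5) = -45, so new z* = 2871 − 45 = 2826.

2826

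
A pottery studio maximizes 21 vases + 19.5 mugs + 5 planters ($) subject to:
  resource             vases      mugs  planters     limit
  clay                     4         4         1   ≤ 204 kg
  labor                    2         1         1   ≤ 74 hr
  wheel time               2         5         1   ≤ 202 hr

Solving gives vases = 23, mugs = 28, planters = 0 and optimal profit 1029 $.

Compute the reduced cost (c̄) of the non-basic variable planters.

At the optimum: clay uses 204 of 204 (binding); labor uses 74 of 74 (binding); wheel time uses 186 of 202 (slack = 16).
Slack constraints have shadow price 0 (complementary slackness).
From A_Bᵀ y = c: 4·y_clay + 2·y_labor = 21; 4·y_clay + 1·y_labor = 19.5.
This yields shadow prices y_clay = 4.5, y_labor = 1.5.
Reduced cost of planters: c₃ − yᵀa₃ = 5 − (4.5·1 + 1.5·1) = 5 − 6 = -1.

-1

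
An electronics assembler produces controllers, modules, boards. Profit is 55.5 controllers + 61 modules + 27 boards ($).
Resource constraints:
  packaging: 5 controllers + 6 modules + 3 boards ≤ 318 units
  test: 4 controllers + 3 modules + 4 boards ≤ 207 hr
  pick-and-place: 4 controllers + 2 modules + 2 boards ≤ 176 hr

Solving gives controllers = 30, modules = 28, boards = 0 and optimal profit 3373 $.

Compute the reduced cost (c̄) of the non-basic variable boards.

-5.5

At the optimum: packaging uses 318 of 318 (binding); test uses 204 of 207 (slack = 3); pick-and-place uses 176 of 176 (binding).
Slack constraints have shadow price 0 (complementary slackness).
The binding rows give the dual system: 5·y_packaging + 4·y_pick-and-place = 55.5 and 6·y_packaging + 2·y_pick-and-place = 61.
Solving: y_packaging = 9.5, y_pick-and-place = 2.
Reduced cost of boards: c₃ − yᵀa₃ = 27 − (9.5·3 + 2·2) = 27 − 32.5 = -5.5.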